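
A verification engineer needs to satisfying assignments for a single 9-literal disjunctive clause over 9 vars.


Step 1: Total=2^9=512
Step 2: Unsat when all 9 false: 2^0=1
Step 3: Sat=512-1=511

511


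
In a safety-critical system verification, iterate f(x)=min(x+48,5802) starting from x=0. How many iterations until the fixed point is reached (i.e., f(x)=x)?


Step 1: x=0, cap=5802, increment=48
Step 2: x grows by 48 each step until capped at 5802; fixed point is x=5802
Step 3: iterations = ceil(5802/48) = 121

121


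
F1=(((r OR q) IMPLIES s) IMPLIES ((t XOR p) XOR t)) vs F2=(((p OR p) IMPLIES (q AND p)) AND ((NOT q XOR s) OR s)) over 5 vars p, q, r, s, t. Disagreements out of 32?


F1 = (((r OR q) IMPLIES s) IMPLIES ((t XOR p) XOR t))
F2 = (((p OR p) IMPLIES (q AND p)) AND ((NOT q XOR s) OR s))
Evaluate both on each of 32 rows (bits = p,q,r,s,t):
  row 0 [00000]: F1=0 F2=1 (differ) -> 1
  row 1 [00001]: F1=0 F2=1 (differ) -> 1
  row 2 [00010]: F1=0 F2=1 (differ) -> 1
  row 3 [00011]: F1=0 F2=1 (differ) -> 1
  row 4 [00100]: F1=1 F2=1 -> 0
  row 5 [00101]: F1=1 F2=1 -> 0
  row 6 [00110]: F1=0 F2=1 (differ) -> 1
  row 7 [00111]: F1=0 F2=1 (differ) -> 1
  row 8 [01000]: F1=1 F2=0 (differ) -> 1
  row 9 [01001]: F1=1 F2=0 (differ) -> 1
  row 10 [01010]: F1=0 F2=1 (differ) -> 1
  row 11 [01011]: F1=0 F2=1 (differ) -> 1
  row 12 [01100]: F1=1 F2=0 (differ) -> 1
  row 13 [01101]: F1=1 F2=0 (differ) -> 1
  row 14 [01110]: F1=0 F2=1 (differ) -> 1
  row 15 [01111]: F1=0 F2=1 (differ) -> 1
  row 16 [10000]: F1=1 F2=0 (differ) -> 1
  row 17 [10001]: F1=1 F2=0 (differ) -> 1
  row 18 [10010]: F1=1 F2=0 (differ) -> 1
  row 19 [10011]: F1=1 F2=0 (differ) -> 1
  row 20 [10100]: F1=1 F2=0 (differ) -> 1
  row 21 [10101]: F1=1 F2=0 (differ) -> 1
  row 22 [10110]: F1=1 F2=0 (differ) -> 1
  row 23 [10111]: F1=1 F2=0 (differ) -> 1
  row 24 [11000]: F1=1 F2=0 (differ) -> 1
  row 25 [11001]: F1=1 F2=0 (differ) -> 1
  row 26 [11010]: F1=1 F2=1 -> 0
  row 27 [11011]: F1=1 F2=1 -> 0
  row 28 [11100]: F1=1 F2=0 (differ) -> 1
  row 29 [11101]: F1=1 F2=0 (differ) -> 1
  row 30 [11110]: F1=1 F2=1 -> 0
  row 31 [11111]: F1=1 F2=1 -> 0
Full result column, 8 rows per line (p,q fixed per line; r,s,t runs 000..111 left to right):
  rows 0-7 [p,q=00]: 11110011  (ones: 6)
  rows 8-15 [p,q=01]: 11111111  (ones: 8)
  rows 16-23 [p,q=10]: 11111111  (ones: 8)
  rows 24-31 [p,q=11]: 11001100  (ones: 4)
Disagreements = 6+8+8+4 = 26

26


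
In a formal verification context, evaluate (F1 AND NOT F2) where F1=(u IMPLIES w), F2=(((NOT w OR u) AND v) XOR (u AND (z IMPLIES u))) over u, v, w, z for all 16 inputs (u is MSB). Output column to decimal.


F1 = (u IMPLIES w)
F2 = (((NOT w OR u) AND v) XOR (u AND (z IMPLIES u)))
Counterexample to F1=>F2 is where F1=1 and F2=0.
Evaluate each row (bits = u,v,w,z, MSB first):
  row 0 [0000]: F1=1 F2=0 -> F1&~F2 -> 1
  row 1 [0001]: F1=1 F2=0 -> F1&~F2 -> 1
  row 2 [0010]: F1=1 F2=0 -> F1&~F2 -> 1
  row 3 [0011]: F1=1 F2=0 -> F1&~F2 -> 1
  row 4 [0100]: F1=1 F2=1 -> F1&~F2 -> 0
  row 5 [0101]: F1=1 F2=1 -> F1&~F2 -> 0
  row 6 [0110]: F1=1 F2=0 -> F1&~F2 -> 1
  row 7 [0111]: F1=1 F2=0 -> F1&~F2 -> 1
  row 8 [1000]: F1=0 F2=1 -> F1&~F2 -> 0
  row 9 [1001]: F1=0 F2=1 -> F1&~F2 -> 0
  row 10 [1010]: F1=1 F2=1 -> F1&~F2 -> 0
  row 11 [1011]: F1=1 F2=1 -> F1&~F2 -> 0
  row 12 [1100]: F1=0 F2=0 -> F1&~F2 -> 0
  row 13 [1101]: F1=0 F2=0 -> F1&~F2 -> 0
  row 14 [1110]: F1=1 F2=0 -> F1&~F2 -> 1
  row 15 [1111]: F1=1 F2=0 -> F1&~F2 -> 1
Full result column, 4 rows per line (u,v fixed per line; w,z runs 00..11 left to right):
  rows 0-3 [u,v=00]: 1111  = hex F
  rows 4-7 [u,v=01]: 0011  = hex 3
  rows 8-11 [u,v=10]: 0000  = hex 0
  rows 12-15 [u,v=11]: 0011  = hex 3
Counterexample vector (row 0 .. row 15) = 1111001100000011
Output column grouped in 4s = 1111 0011 0000 0011 = 0xF303
Convert to decimal digit by digit (value = value*16 + digit):
  F -> 15
  15*16 + 3 = 243
  243*16 + 0 = 3888
  3888*16 + 3 = 62211
Decimal = 62211

62211


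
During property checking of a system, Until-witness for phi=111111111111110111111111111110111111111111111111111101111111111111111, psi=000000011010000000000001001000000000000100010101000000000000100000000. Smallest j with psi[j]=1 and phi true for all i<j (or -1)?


(phi U psi) at 0: need smallest j with psi[j]=1 and phi[i]=1 for all i in [0,j).
Scan from step 0:
  step 0: phi=1, psi=0 -> continue
  step 1: phi=1, psi=0 -> continue
  step 2: phi=1, psi=0 -> continue
  step 3: phi=1, psi=0 -> continue
  step 7: psi=1 and phi held for [0,7) -> witness found
Witness step = 7

7


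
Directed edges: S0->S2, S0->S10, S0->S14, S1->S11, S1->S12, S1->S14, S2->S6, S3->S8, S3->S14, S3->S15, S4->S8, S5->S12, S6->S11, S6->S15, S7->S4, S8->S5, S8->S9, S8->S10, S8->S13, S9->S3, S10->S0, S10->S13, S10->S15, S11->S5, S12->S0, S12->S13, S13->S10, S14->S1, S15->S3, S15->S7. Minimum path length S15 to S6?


BFS layer-by-layer from S15:
  dist 0: {S15}
  dist 1: {S3, S7}
  dist 2: {S4, S8, S14}
  dist 3: {S1, S5, S9, S10, S13}
  dist 4: {S0, S11, S12}
  dist 5: {S2}
  dist 6: {S6}
  -> S6 reached at distance 6
Shortest path length = 6

6


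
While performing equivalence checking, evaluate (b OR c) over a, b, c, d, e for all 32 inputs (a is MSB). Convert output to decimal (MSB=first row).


Formula: (b OR c) over a, b, c, d, e (32 rows)
Evaluate each row (bits = a,b,c,d,e, MSB first):
  row 0 [00000]: (0 OR 0) -> 0
  row 1 [00001]: (0 OR 0) -> 0
  row 2 [00010]: (0 OR 0) -> 0
  row 3 [00011]: (0 OR 0) -> 0
  row 4 [00100]: (0 OR 1) -> 1
  row 5 [00101]: (0 OR 1) -> 1
  row 6 [00110]: (0 OR 1) -> 1
  row 7 [00111]: (0 OR 1) -> 1
  row 8 [01000]: (1 OR 0) -> 1
  row 9 [01001]: (1 OR 0) -> 1
  row 10 [01010]: (1 OR 0) -> 1
  row 11 [01011]: (1 OR 0) -> 1
  row 12 [01100]: (1 OR 1) -> 1
  row 13 [01101]: (1 OR 1) -> 1
  row 14 [01110]: (1 OR 1) -> 1
  row 15 [01111]: (1 OR 1) -> 1
  row 16 [10000]: (0 OR 0) -> 0
  row 17 [10001]: (0 OR 0) -> 0
  row 18 [10010]: (0 OR 0) -> 0
  row 19 [10011]: (0 OR 0) -> 0
  row 20 [10100]: (0 OR 1) -> 1
  row 21 [10101]: (0 OR 1) -> 1
  row 22 [10110]: (0 OR 1) -> 1
  row 23 [10111]: (0 OR 1) -> 1
  row 24 [11000]: (1 OR 0) -> 1
  row 25 [11001]: (1 OR 0) -> 1
  row 26 [11010]: (1 OR 0) -> 1
  row 27 [11011]: (1 OR 0) -> 1
  row 28 [11100]: (1 OR 1) -> 1
  row 29 [11101]: (1 OR 1) -> 1
  row 30 [11110]: (1 OR 1) -> 1
  row 31 [11111]: (1 OR 1) -> 1
Full result column, 4 rows per line (a,b,c fixed per line; d,e runs 00..11 left to right):
  rows 0-3 [a,b,c=000]: 0000  = hex 0
  rows 4-7 [a,b,c=001]: 1111  = hex F
  rows 8-11 [a,b,c=010]: 1111  = hex F
  rows 12-15 [a,b,c=011]: 1111  = hex F
  rows 16-19 [a,b,c=100]: 0000  = hex 0
  rows 20-23 [a,b,c=101]: 1111  = hex F
  rows 24-27 [a,b,c=110]: 1111  = hex F
  rows 28-31 [a,b,c=111]: 1111  = hex F
Output column (row 0 .. row 31) = 00001111111111110000111111111111
Output column grouped in 4s = 0000 1111 1111 1111 0000 1111 1111 1111 = 0x0FFF0FFF
Convert to decimal digit by digit (value = value*16 + digit):
  0 -> 0
  0*16 + 15 (F) = 15
  15*16 + 15 (F) = 255
  255*16 + 15 (F) = 4095
  4095*16 + 0 = 65520
  65520*16 + 15 (F) = 1048335
  1048335*16 + 15 (F) = 16773375
  16773375*16 + 15 (F) = 268374015
Decimal = 268374015

268374015


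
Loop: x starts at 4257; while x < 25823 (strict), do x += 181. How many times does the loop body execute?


Step 1: x goes from 4257 toward 25823 by 181; the body runs while x<25823, so iterations = ceil((bound-start)/step)
Step 2: Distance=21566
Step 3: ceil(21566/181)=120

120


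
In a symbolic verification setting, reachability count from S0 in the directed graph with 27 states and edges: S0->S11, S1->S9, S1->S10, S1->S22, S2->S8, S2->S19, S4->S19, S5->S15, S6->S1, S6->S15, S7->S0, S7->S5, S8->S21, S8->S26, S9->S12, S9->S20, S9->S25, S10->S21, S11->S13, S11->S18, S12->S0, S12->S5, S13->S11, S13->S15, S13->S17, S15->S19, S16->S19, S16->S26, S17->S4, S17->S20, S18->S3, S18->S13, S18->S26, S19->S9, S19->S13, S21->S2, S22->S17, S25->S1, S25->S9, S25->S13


BFS from S0:
  layer 0: {S0}
  layer 1: {S11}
  layer 2: {S13, S18}
  layer 3: {S3, S15, S17, S26}
  layer 4: {S4, S19, S20}
  layer 5: {S9}
  layer 6: {S12, S25}
  layer 7: {S1, S5}
  layer 8: {S10, S22}
  layer 9: {S21}
  layer 10: {S2}
  layer 11: {S8}
Reachable set: {S0, S1, S2, S3, S4, S5, S8, S9, S10, S11, S12, S13, S15, S17, S18, S19, S20, S21, S22, S25, S26}
Count = 21

21


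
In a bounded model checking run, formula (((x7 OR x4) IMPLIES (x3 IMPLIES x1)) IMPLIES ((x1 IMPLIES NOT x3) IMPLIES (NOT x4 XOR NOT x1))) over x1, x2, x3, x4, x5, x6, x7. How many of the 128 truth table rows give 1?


Formula: (((x7 OR x4) IMPLIES (x3 IMPLIES x1)) IMPLIES ((x1 IMPLIES NOT x3) IMPLIES (NOT x4 XOR NOT x1))) over 7 vars (128 rows)
Evaluate each row (x1, x2, x3, x4, x5, x6, x7 as bits, MSB first):
  row 0 [0000000]: (((0 OR 0) IMPLIES (0 IMPLIES 0)) IMPLIES ((0 IMPLIES NOT 0) IMPLIES (NOT 0 XOR NOT 0))) -> 0
  row 1 [0000001]: (((1 OR 0) IMPLIES (0 IMPLIES 0)) IMPLIES ((0 IMPLIES NOT 0) IMPLIES (NOT 0 XOR NOT 0))) -> 0
  row 2 [0000010]: (((0 OR 0) IMPLIES (0 IMPLIES 0)) IMPLIES ((0 IMPLIES NOT 0) IMPLIES (NOT 0 XOR NOT 0))) -> 0
  row 3 [0000011]: (((1 OR 0) IMPLIES (0 IMPLIES 0)) IMPLIES ((0 IMPLIES NOT 0) IMPLIES (NOT 0 XOR NOT 0))) -> 0
  row 4 [0000100]: (((0 OR 0) IMPLIES (0 IMPLIES 0)) IMPLIES ((0 IMPLIES NOT 0) IMPLIES (NOT 0 XOR NOT 0))) -> 0
  (every remaining row is evaluated the same way; all 128 results are listed next)
Full result column, 8 rows per line (x1,x2,x3,x4 fixed per line; x5,x6,x7 runs 000..111 left to right):
  rows 0-7 [x1,x2,x3,x4=0000]: 00000000  (ones: 0)
  rows 8-15 [x1,x2,x3,x4=0001]: 11111111  (ones: 8)
  rows 16-23 [x1,x2,x3,x4=0010]: 01010101  (ones: 4)
  rows 24-31 [x1,x2,x3,x4=0011]: 11111111  (ones: 8)
  rows 32-39 [x1,x2,x3,x4=0100]: 00000000  (ones: 0)
  rows 40-47 [x1,x2,x3,x4=0101]: 11111111  (ones: 8)
  rows 48-55 [x1,x2,x3,x4=0110]: 01010101  (ones: 4)
  rows 56-63 [x1,x2,x3,x4=0111]: 11111111  (ones: 8)
  rows 64-71 [x1,x2,x3,x4=1000]: 11111111  (ones: 8)
  rows 72-79 [x1,x2,x3,x4=1001]: 00000000  (ones: 0)
  rows 80-87 [x1,x2,x3,x4=1010]: 11111111  (ones: 8)
  rows 88-95 [x1,x2,x3,x4=1011]: 11111111  (ones: 8)
  rows 96-103 [x1,x2,x3,x4=1100]: 11111111  (ones: 8)
  rows 104-111 [x1,x2,x3,x4=1101]: 00000000  (ones: 0)
  rows 112-119 [x1,x2,x3,x4=1110]: 11111111  (ones: 8)
  rows 120-127 [x1,x2,x3,x4=1111]: 11111111  (ones: 8)
Count of 1-rows = 0+8+4+8+0+8+4+8+8+0+8+8+8+0+8+8 = 88

88


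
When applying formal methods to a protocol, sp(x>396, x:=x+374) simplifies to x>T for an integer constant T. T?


Formula: sp(P, x:=E) = exists old_x. (x = E[old_x/x]) AND P[old_x/x] (old_x is the value of x before the assignment; eliminate old_x by solving x = E[old_x/x] for old_x)
Step 1: Precondition P: x>396, i.e. old_x > 396
Step 2: Assignment gives x = old_x + 374, so old_x = x - 374
Step 3: Substitute into P: x - 374 > 396
Step 4: Simplify: x > 396+374 = 770

770


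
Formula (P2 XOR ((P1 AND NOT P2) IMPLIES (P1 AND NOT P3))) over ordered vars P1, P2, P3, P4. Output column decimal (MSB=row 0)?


Formula: (P2 XOR ((P1 AND NOT P2) IMPLIES (P1 AND NOT P3))) over P1, P2, P3, P4 (16 rows)
Evaluate each row (bits = P1,P2,P3,P4, MSB first):
  row 0 [0000]: (0 XOR ((0 AND NOT 0) IMPLIES (0 AND NOT 0))) -> 1
  row 1 [0001]: (0 XOR ((0 AND NOT 0) IMPLIES (0 AND NOT 0))) -> 1
  row 2 [0010]: (0 XOR ((0 AND NOT 0) IMPLIES (0 AND NOT 1))) -> 1
  row 3 [0011]: (0 XOR ((0 AND NOT 0) IMPLIES (0 AND NOT 1))) -> 1
  row 4 [0100]: (1 XOR ((0 AND NOT 1) IMPLIES (0 AND NOT 0))) -> 0
  row 5 [0101]: (1 XOR ((0 AND NOT 1) IMPLIES (0 AND NOT 0))) -> 0
  row 6 [0110]: (1 XOR ((0 AND NOT 1) IMPLIES (0 AND NOT 1))) -> 0
  row 7 [0111]: (1 XOR ((0 AND NOT 1) IMPLIES (0 AND NOT 1))) -> 0
  row 8 [1000]: (0 XOR ((1 AND NOT 0) IMPLIES (1 AND NOT 0))) -> 1
  row 9 [1001]: (0 XOR ((1 AND NOT 0) IMPLIES (1 AND NOT 0))) -> 1
  row 10 [1010]: (0 XOR ((1 AND NOT 0) IMPLIES (1 AND NOT 1))) -> 0
  row 11 [1011]: (0 XOR ((1 AND NOT 0) IMPLIES (1 AND NOT 1))) -> 0
  row 12 [1100]: (1 XOR ((1 AND NOT 1) IMPLIES (1 AND NOT 0))) -> 0
  row 13 [1101]: (1 XOR ((1 AND NOT 1) IMPLIES (1 AND NOT 0))) -> 0
  row 14 [1110]: (1 XOR ((1 AND NOT 1) IMPLIES (1 AND NOT 1))) -> 0
  row 15 [1111]: (1 XOR ((1 AND NOT 1) IMPLIES (1 AND NOT 1))) -> 0
Full result column, 4 rows per line (P1,P2 fixed per line; P3,P4 runs 00..11 left to right):
  rows 0-3 [P1,P2=00]: 1111  = hex F
  rows 4-7 [P1,P2=01]: 0000  = hex 0
  rows 8-11 [P1,P2=10]: 1100  = hex C
  rows 12-15 [P1,P2=11]: 0000  = hex 0
Output column (row 0 .. row 15) = 1111000011000000
Output column grouped in 4s = 1111 0000 1100 0000 = 0xF0C0
Convert to decimal digit by digit (value = value*16 + digit):
  F -> 15
  15*16 + 0 = 240
  240*16 + 12 (C) = 3852
  3852*16 + 0 = 61632
Decimal = 61632

61632


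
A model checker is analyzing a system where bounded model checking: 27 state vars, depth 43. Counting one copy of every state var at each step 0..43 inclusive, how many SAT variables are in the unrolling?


BMC unrolls to depth k, creating one copy of each state var for steps 0..k.
Step count = 43 + 1 = 44 (steps 0 through 43)
Vars per step = 27
Total = 27 * 44 = 1188

1188


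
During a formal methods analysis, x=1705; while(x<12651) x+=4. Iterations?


Step 1: x goes from 1705 toward 12651 by 4; the body runs while x<12651, so iterations = ceil((bound-start)/step)
Step 2: Distance=10946
Step 3: ceil(10946/4)=2737

2737


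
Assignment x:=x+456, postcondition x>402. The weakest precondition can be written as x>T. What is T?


Formula: wp(x:=E, P) = P[E/x] (substitute E for x in postcondition)
Step 1: Postcondition: x>402
Step 2: Substitute x+456 for x: x+456>402
Step 3: Solve for x: x > 402-456 = -54

-54


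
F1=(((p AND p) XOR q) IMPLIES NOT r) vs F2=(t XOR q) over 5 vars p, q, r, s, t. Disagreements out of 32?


F1 = (((p AND p) XOR q) IMPLIES NOT r)
F2 = (t XOR q)
Evaluate both on each of 32 rows (bits = p,q,r,s,t):
  row 0 [00000]: F1=1 F2=0 (differ) -> 1
  row 1 [00001]: F1=1 F2=1 -> 0
  row 2 [00010]: F1=1 F2=0 (differ) -> 1
  row 3 [00011]: F1=1 F2=1 -> 0
  row 4 [00100]: F1=1 F2=0 (differ) -> 1
  row 5 [00101]: F1=1 F2=1 -> 0
  row 6 [00110]: F1=1 F2=0 (differ) -> 1
  row 7 [00111]: F1=1 F2=1 -> 0
  row 8 [01000]: F1=1 F2=1 -> 0
  row 9 [01001]: F1=1 F2=0 (differ) -> 1
  row 10 [01010]: F1=1 F2=1 -> 0
  row 11 [01011]: F1=1 F2=0 (differ) -> 1
  row 12 [01100]: F1=0 F2=1 (differ) -> 1
  row 13 [01101]: F1=0 F2=0 -> 0
  row 14 [01110]: F1=0 F2=1 (differ) -> 1
  row 15 [01111]: F1=0 F2=0 -> 0
  row 16 [10000]: F1=1 F2=0 (differ) -> 1
  row 17 [10001]: F1=1 F2=1 -> 0
  row 18 [10010]: F1=1 F2=0 (differ) -> 1
  row 19 [10011]: F1=1 F2=1 -> 0
  row 20 [10100]: F1=0 F2=0 -> 0
  row 21 [10101]: F1=0 F2=1 (differ) -> 1
  row 22 [10110]: F1=0 F2=0 -> 0
  row 23 [10111]: F1=0 F2=1 (differ) -> 1
  row 24 [11000]: F1=1 F2=1 -> 0
  row 25 [11001]: F1=1 F2=0 (differ) -> 1
  row 26 [11010]: F1=1 F2=1 -> 0
  row 27 [11011]: F1=1 F2=0 (differ) -> 1
  row 28 [11100]: F1=1 F2=1 -> 0
  row 29 [11101]: F1=1 F2=0 (differ) -> 1
  row 30 [11110]: F1=1 F2=1 -> 0
  row 31 [11111]: F1=1 F2=0 (differ) -> 1
Full result column, 8 rows per line (p,q fixed per line; r,s,t runs 000..111 left to right):
  rows 0-7 [p,q=00]: 10101010  (ones: 4)
  rows 8-15 [p,q=01]: 01011010  (ones: 4)
  rows 16-23 [p,q=10]: 10100101  (ones: 4)
  rows 24-31 [p,q=11]: 01010101  (ones: 4)
Disagreements = 4+4+4+4 = 16

16


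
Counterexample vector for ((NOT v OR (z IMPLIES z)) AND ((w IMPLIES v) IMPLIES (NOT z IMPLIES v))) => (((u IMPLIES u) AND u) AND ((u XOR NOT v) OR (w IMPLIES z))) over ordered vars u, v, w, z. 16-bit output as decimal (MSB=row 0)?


F1 = ((NOT v OR (z IMPLIES z)) AND ((w IMPLIES v) IMPLIES (NOT z IMPLIES v)))
F2 = (((u IMPLIES u) AND u) AND ((u XOR NOT v) OR (w IMPLIES z)))
Counterexample to F1=>F2 is where F1=1 and F2=0.
Evaluate each row (bits = u,v,w,z, MSB first):
  row 0 [0000]: F1=0 F2=0 -> F1&~F2 -> 0
  row 1 [0001]: F1=1 F2=0 -> F1&~F2 -> 1
  row 2 [0010]: F1=1 F2=0 -> F1&~F2 -> 1
  row 3 [0011]: F1=1 F2=0 -> F1&~F2 -> 1
  row 4 [0100]: F1=1 F2=0 -> F1&~F2 -> 1
  row 5 [0101]: F1=1 F2=0 -> F1&~F2 -> 1
  row 6 [0110]: F1=1 F2=0 -> F1&~F2 -> 1
  row 7 [0111]: F1=1 F2=0 -> F1&~F2 -> 1
  row 8 [1000]: F1=0 F2=1 -> F1&~F2 -> 0
  row 9 [1001]: F1=1 F2=1 -> F1&~F2 -> 0
  row 10 [1010]: F1=1 F2=0 -> F1&~F2 -> 1
  row 11 [1011]: F1=1 F2=1 -> F1&~F2 -> 0
  row 12 [1100]: F1=1 F2=1 -> F1&~F2 -> 0
  row 13 [1101]: F1=1 F2=1 -> F1&~F2 -> 0
  row 14 [1110]: F1=1 F2=1 -> F1&~F2 -> 0
  row 15 [1111]: F1=1 F2=1 -> F1&~F2 -> 0
Full result column, 4 rows per line (u,v fixed per line; w,z runs 00..11 left to right):
  rows 0-3 [u,v=00]: 0111  = hex 7
  rows 4-7 [u,v=01]: 1111  = hex F
  rows 8-11 [u,v=10]: 0010  = hex 2
  rows 12-15 [u,v=11]: 0000  = hex 0
Counterexample vector (row 0 .. row 15) = 0111111100100000
Output column grouped in 4s = 0111 1111 0010 0000 = 0x7F20
Convert to decimal digit by digit (value = value*16 + digit):
  7 -> 7
  7*16 + 15 (F) = 127
  127*16 + 2 = 2034
  2034*16 + 0 = 32544
Decimal = 32544

32544


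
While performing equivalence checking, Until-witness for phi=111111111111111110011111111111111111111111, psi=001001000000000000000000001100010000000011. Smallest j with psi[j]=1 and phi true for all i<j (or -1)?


(phi U psi) at 0: need smallest j with psi[j]=1 and phi[i]=1 for all i in [0,j).
Scan from step 0:
  step 0: phi=1, psi=0 -> continue
  step 1: phi=1, psi=0 -> continue
  step 2: psi=1 and phi held for [0,2) -> witness found
Witness step = 2

2


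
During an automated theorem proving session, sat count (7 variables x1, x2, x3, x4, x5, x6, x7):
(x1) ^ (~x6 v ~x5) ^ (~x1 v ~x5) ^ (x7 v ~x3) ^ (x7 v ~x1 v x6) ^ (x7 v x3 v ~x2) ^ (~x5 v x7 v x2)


CNF with 7 clauses over 7 vars (128 assignments).
An assignment satisfies CNF iff every clause has >=1 true literal.
Check each row (bits = x1,x2,x3,x4,x5,x6,x7; clause T/F shown):
  row 0 [0000000]: clauses=FTTTTTT -> 0
  row 1 [0000001]: clauses=FTTTTTT -> 0
  row 2 [0000010]: clauses=FTTTTTT -> 0
  row 3 [0000011]: clauses=FTTTTTT -> 0
  row 4 [0000100]: clauses=FTTTTTF -> 0
  (every remaining row is evaluated the same way; all 128 results are listed next)
Full result column, 8 rows per line (x1,x2,x3,x4 fixed per line; x5,x6,x7 runs 000..111 left to right):
  rows 0-7 [x1,x2,x3,x4=0000]: 00000000  (ones: 0)
  rows 8-15 [x1,x2,x3,x4=0001]: 00000000  (ones: 0)
  rows 16-23 [x1,x2,x3,x4=0010]: 00000000  (ones: 0)
  rows 24-31 [x1,x2,x3,x4=0011]: 00000000  (ones: 0)
  rows 32-39 [x1,x2,x3,x4=0100]: 00000000  (ones: 0)
  rows 40-47 [x1,x2,x3,x4=0101]: 00000000  (ones: 0)
  rows 48-55 [x1,x2,x3,x4=0110]: 00000000  (ones: 0)
  rows 56-63 [x1,x2,x3,x4=0111]: 00000000  (ones: 0)
  rows 64-71 [x1,x2,x3,x4=1000]: 01110000  (ones: 3)
  rows 72-79 [x1,x2,x3,x4=1001]: 01110000  (ones: 3)
  rows 80-87 [x1,x2,x3,x4=1010]: 01010000  (ones: 2)
  rows 88-95 [x1,x2,x3,x4=1011]: 01010000  (ones: 2)
  rows 96-103 [x1,x2,x3,x4=1100]: 01010000  (ones: 2)
  rows 104-111 [x1,x2,x3,x4=1101]: 01010000  (ones: 2)
  rows 112-119 [x1,x2,x3,x4=1110]: 01010000  (ones: 2)
  rows 120-127 [x1,x2,x3,x4=1111]: 01010000  (ones: 2)
Satisfying assignments = 0+0+0+0+0+0+0+0+3+3+2+2+2+2+2+2 = 18

18


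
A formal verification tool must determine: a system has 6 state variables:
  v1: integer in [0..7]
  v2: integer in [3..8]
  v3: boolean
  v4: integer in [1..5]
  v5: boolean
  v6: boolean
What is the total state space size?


State space = product of domain sizes of all variables.
Domain sizes:
  v1 (integer in [0..7]): 8
  v2 (integer in [3..8]): 6
  v3 (boolean): 2
  v4 (integer in [1..5]): 5
  v5 (boolean): 2
  v6 (boolean): 2
Product = 8 * 6 * 2 * 5 * 2 * 2 = 1920

1920


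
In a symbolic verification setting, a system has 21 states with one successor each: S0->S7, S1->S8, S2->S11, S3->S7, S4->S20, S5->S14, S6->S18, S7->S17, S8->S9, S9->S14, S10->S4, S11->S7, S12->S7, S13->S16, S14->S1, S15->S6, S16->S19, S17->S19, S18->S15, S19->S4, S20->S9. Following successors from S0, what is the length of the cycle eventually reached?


Trace from S0 until a state repeats:
  S0 -> S7 -> S17 -> S19 -> S4 -> S20 -> S9 -> S14 -> S1 -> S8 -> S9
S9 first seen at step 6, revisited at step 10.
Cycle length = 10 - 6 = 4

4


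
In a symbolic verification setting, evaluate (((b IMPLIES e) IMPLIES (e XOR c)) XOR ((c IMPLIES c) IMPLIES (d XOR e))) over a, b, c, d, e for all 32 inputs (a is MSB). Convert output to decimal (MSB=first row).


Formula: (((b IMPLIES e) IMPLIES (e XOR c)) XOR ((c IMPLIES c) IMPLIES (d XOR e))) over a, b, c, d, e (32 rows)
Evaluate each row (bits = a,b,c,d,e, MSB first):
  row 0 [00000]: (((0 IMPLIES 0) IMPLIES (0 XOR 0)) XOR ((0 IMPLIES 0) IMPLIES (0 XOR 0))) -> 0
  row 1 [00001]: (((0 IMPLIES 1) IMPLIES (1 XOR 0)) XOR ((0 IMPLIES 0) IMPLIES (0 XOR 1))) -> 0
  row 2 [00010]: (((0 IMPLIES 0) IMPLIES (0 XOR 0)) XOR ((0 IMPLIES 0) IMPLIES (1 XOR 0))) -> 1
  row 3 [00011]: (((0 IMPLIES 1) IMPLIES (1 XOR 0)) XOR ((0 IMPLIES 0) IMPLIES (1 XOR 1))) -> 1
  row 4 [00100]: (((0 IMPLIES 0) IMPLIES (0 XOR 1)) XOR ((1 IMPLIES 1) IMPLIES (0 XOR 0))) -> 1
  row 5 [00101]: (((0 IMPLIES 1) IMPLIES (1 XOR 1)) XOR ((1 IMPLIES 1) IMPLIES (0 XOR 1))) -> 1
  row 6 [00110]: (((0 IMPLIES 0) IMPLIES (0 XOR 1)) XOR ((1 IMPLIES 1) IMPLIES (1 XOR 0))) -> 0
  row 7 [00111]: (((0 IMPLIES 1) IMPLIES (1 XOR 1)) XOR ((1 IMPLIES 1) IMPLIES (1 XOR 1))) -> 0
  row 8 [01000]: (((1 IMPLIES 0) IMPLIES (0 XOR 0)) XOR ((0 IMPLIES 0) IMPLIES (0 XOR 0))) -> 1
  row 9 [01001]: (((1 IMPLIES 1) IMPLIES (1 XOR 0)) XOR ((0 IMPLIES 0) IMPLIES (0 XOR 1))) -> 0
  row 10 [01010]: (((1 IMPLIES 0) IMPLIES (0 XOR 0)) XOR ((0 IMPLIES 0) IMPLIES (1 XOR 0))) -> 0
  row 11 [01011]: (((1 IMPLIES 1) IMPLIES (1 XOR 0)) XOR ((0 IMPLIES 0) IMPLIES (1 XOR 1))) -> 1
  row 12 [01100]: (((1 IMPLIES 0) IMPLIES (0 XOR 1)) XOR ((1 IMPLIES 1) IMPLIES (0 XOR 0))) -> 1
  row 13 [01101]: (((1 IMPLIES 1) IMPLIES (1 XOR 1)) XOR ((1 IMPLIES 1) IMPLIES (0 XOR 1))) -> 1
  row 14 [01110]: (((1 IMPLIES 0) IMPLIES (0 XOR 1)) XOR ((1 IMPLIES 1) IMPLIES (1 XOR 0))) -> 0
  row 15 [01111]: (((1 IMPLIES 1) IMPLIES (1 XOR 1)) XOR ((1 IMPLIES 1) IMPLIES (1 XOR 1))) -> 0
  row 16 [10000]: (((0 IMPLIES 0) IMPLIES (0 XOR 0)) XOR ((0 IMPLIES 0) IMPLIES (0 XOR 0))) -> 0
  row 17 [10001]: (((0 IMPLIES 1) IMPLIES (1 XOR 0)) XOR ((0 IMPLIES 0) IMPLIES (0 XOR 1))) -> 0
  row 18 [10010]: (((0 IMPLIES 0) IMPLIES (0 XOR 0)) XOR ((0 IMPLIES 0) IMPLIES (1 XOR 0))) -> 1
  row 19 [10011]: (((0 IMPLIES 1) IMPLIES (1 XOR 0)) XOR ((0 IMPLIES 0) IMPLIES (1 XOR 1))) -> 1
  row 20 [10100]: (((0 IMPLIES 0) IMPLIES (0 XOR 1)) XOR ((1 IMPLIES 1) IMPLIES (0 XOR 0))) -> 1
  row 21 [10101]: (((0 IMPLIES 1) IMPLIES (1 XOR 1)) XOR ((1 IMPLIES 1) IMPLIES (0 XOR 1))) -> 1
  row 22 [10110]: (((0 IMPLIES 0) IMPLIES (0 XOR 1)) XOR ((1 IMPLIES 1) IMPLIES (1 XOR 0))) -> 0
  row 23 [10111]: (((0 IMPLIES 1) IMPLIES (1 XOR 1)) XOR ((1 IMPLIES 1) IMPLIES (1 XOR 1))) -> 0
  row 24 [11000]: (((1 IMPLIES 0) IMPLIES (0 XOR 0)) XOR ((0 IMPLIES 0) IMPLIES (0 XOR 0))) -> 1
  row 25 [11001]: (((1 IMPLIES 1) IMPLIES (1 XOR 0)) XOR ((0 IMPLIES 0) IMPLIES (0 XOR 1))) -> 0
  row 26 [11010]: (((1 IMPLIES 0) IMPLIES (0 XOR 0)) XOR ((0 IMPLIES 0) IMPLIES (1 XOR 0))) -> 0
  row 27 [11011]: (((1 IMPLIES 1) IMPLIES (1 XOR 0)) XOR ((0 IMPLIES 0) IMPLIES (1 XOR 1))) -> 1
  row 28 [11100]: (((1 IMPLIES 0) IMPLIES (0 XOR 1)) XOR ((1 IMPLIES 1) IMPLIES (0 XOR 0))) -> 1
  row 29 [11101]: (((1 IMPLIES 1) IMPLIES (1 XOR 1)) XOR ((1 IMPLIES 1) IMPLIES (0 XOR 1))) -> 1
  row 30 [11110]: (((1 IMPLIES 0) IMPLIES (0 XOR 1)) XOR ((1 IMPLIES 1) IMPLIES (1 XOR 0))) -> 0
  row 31 [11111]: (((1 IMPLIES 1) IMPLIES (1 XOR 1)) XOR ((1 IMPLIES 1) IMPLIES (1 XOR 1))) -> 0
Full result column, 4 rows per line (a,b,c fixed per line; d,e runs 00..11 left to right):
  rows 0-3 [a,b,c=000]: 0011  = hex 3
  rows 4-7 [a,b,c=001]: 1100  = hex C
  rows 8-11 [a,b,c=010]: 1001  = hex 9
  rows 12-15 [a,b,c=011]: 1100  = hex C
  rows 16-19 [a,b,c=100]: 0011  = hex 3
  rows 20-23 [a,b,c=101]: 1100  = hex C
  rows 24-27 [a,b,c=110]: 1001  = hex 9
  rows 28-31 [a,b,c=111]: 1100  = hex C
Output column (row 0 .. row 31) = 00111100100111000011110010011100
Output column grouped in 4s = 0011 1100 1001 1100 0011 1100 1001 1100 = 0x3C9C3C9C
Convert to decimal digit by digit (value = value*16 + digit):
  3 -> 3
  3*16 + 12 (C) = 60
  60*16 + 9 = 969
  969*16 + 12 (C) = 15516
  15516*16 + 3 = 248259
  248259*16 + 12 (C) = 3972156
  3972156*16 + 9 = 63554505
  63554505*16 + 12 (C) = 1016872092
Decimal = 1016872092

1016872092


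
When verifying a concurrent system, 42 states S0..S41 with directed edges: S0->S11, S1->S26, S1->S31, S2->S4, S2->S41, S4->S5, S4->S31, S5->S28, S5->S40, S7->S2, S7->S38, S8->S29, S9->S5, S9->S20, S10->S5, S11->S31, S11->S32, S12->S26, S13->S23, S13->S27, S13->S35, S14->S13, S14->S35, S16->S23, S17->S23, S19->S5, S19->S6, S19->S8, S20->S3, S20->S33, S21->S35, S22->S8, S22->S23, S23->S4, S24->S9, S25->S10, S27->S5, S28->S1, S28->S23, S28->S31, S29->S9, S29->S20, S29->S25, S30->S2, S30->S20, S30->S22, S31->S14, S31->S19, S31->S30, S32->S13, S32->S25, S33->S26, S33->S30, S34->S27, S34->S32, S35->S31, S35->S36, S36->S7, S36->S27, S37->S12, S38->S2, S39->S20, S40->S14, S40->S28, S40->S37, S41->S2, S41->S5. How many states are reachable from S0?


BFS from S0:
  layer 0: {S0}
  layer 1: {S11}
  layer 2: {S31, S32}
  layer 3: {S13, S14, S19, S25, S30}
  layer 4: {S2, S5, S6, S8, S10, S20, S22, S23, S27, S35}
  layer 5: {S3, S4, S28, S29, S33, S36, S40, S41}
  layer 6: {S1, S7, S9, S26, S37}
  layer 7: {S12, S38}
Reachable set: {S0, S1, S2, S3, S4, S5, S6, S7, S8, S9, S10, S11, S12, S13, S14, S19, S20, S22, S23, S25, S26, S27, S28, S29, S30, S31, S32, S33, S35, S36, S37, S38, S40, S41}
Count = 34

34


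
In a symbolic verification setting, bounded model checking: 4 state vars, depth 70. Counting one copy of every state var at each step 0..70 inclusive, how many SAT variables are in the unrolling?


BMC unrolls to depth k, creating one copy of each state var for steps 0..k.
Step count = 70 + 1 = 71 (steps 0 through 70)
Vars per step = 4
Total = 4 * 71 = 284

284


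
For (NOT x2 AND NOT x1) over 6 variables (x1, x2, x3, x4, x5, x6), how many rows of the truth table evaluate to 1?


Formula: (NOT x2 AND NOT x1) over 6 vars (64 rows)
Evaluate each row (x1, x2, x3, x4, x5, x6 as bits, MSB first):
  row 0 [000000]: (NOT 0 AND NOT 0) -> 1
  row 1 [000001]: (NOT 0 AND NOT 0) -> 1
  row 2 [000010]: (NOT 0 AND NOT 0) -> 1
  row 3 [000011]: (NOT 0 AND NOT 0) -> 1
  row 4 [000100]: (NOT 0 AND NOT 0) -> 1
  (every remaining row is evaluated the same way; all 64 results are listed next)
Full result column, 8 rows per line (x1,x2,x3 fixed per line; x4,x5,x6 runs 000..111 left to right):
  rows 0-7 [x1,x2,x3=000]: 11111111  (ones: 8)
  rows 8-15 [x1,x2,x3=001]: 11111111  (ones: 8)
  rows 16-23 [x1,x2,x3=010]: 00000000  (ones: 0)
  rows 24-31 [x1,x2,x3=011]: 00000000  (ones: 0)
  rows 32-39 [x1,x2,x3=100]: 00000000  (ones: 0)
  rows 40-47 [x1,x2,x3=101]: 00000000  (ones: 0)
  rows 48-55 [x1,x2,x3=110]: 00000000  (ones: 0)
  rows 56-63 [x1,x2,x3=111]: 00000000  (ones: 0)
Count of 1-rows = 8+8+0+0+0+0+0+0 = 16

16


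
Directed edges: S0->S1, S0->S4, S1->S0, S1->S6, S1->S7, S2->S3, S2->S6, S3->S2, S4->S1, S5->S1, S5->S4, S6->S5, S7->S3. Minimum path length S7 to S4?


BFS layer-by-layer from S7:
  dist 0: {S7}
  dist 1: {S3}
  dist 2: {S2}
  dist 3: {S6}
  dist 4: {S5}
  dist 5: {S1, S4}
  -> S4 reached at distance 5
Shortest path length = 5

5


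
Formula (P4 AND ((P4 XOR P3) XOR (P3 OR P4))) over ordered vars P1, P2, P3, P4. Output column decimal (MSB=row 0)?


Formula: (P4 AND ((P4 XOR P3) XOR (P3 OR P4))) over P1, P2, P3, P4 (16 rows)
Evaluate each row (bits = P1,P2,P3,P4, MSB first):
  row 0 [0000]: (0 AND ((0 XOR 0) XOR (0 OR 0))) -> 0
  row 1 [0001]: (1 AND ((1 XOR 0) XOR (0 OR 1))) -> 0
  row 2 [0010]: (0 AND ((0 XOR 1) XOR (1 OR 0))) -> 0
  row 3 [0011]: (1 AND ((1 XOR 1) XOR (1 OR 1))) -> 1
  row 4 [0100]: (0 AND ((0 XOR 0) XOR (0 OR 0))) -> 0
  row 5 [0101]: (1 AND ((1 XOR 0) XOR (0 OR 1))) -> 0
  row 6 [0110]: (0 AND ((0 XOR 1) XOR (1 OR 0))) -> 0
  row 7 [0111]: (1 AND ((1 XOR 1) XOR (1 OR 1))) -> 1
  row 8 [1000]: (0 AND ((0 XOR 0) XOR (0 OR 0))) -> 0
  row 9 [1001]: (1 AND ((1 XOR 0) XOR (0 OR 1))) -> 0
  row 10 [1010]: (0 AND ((0 XOR 1) XOR (1 OR 0))) -> 0
  row 11 [1011]: (1 AND ((1 XOR 1) XOR (1 OR 1))) -> 1
  row 12 [1100]: (0 AND ((0 XOR 0) XOR (0 OR 0))) -> 0
  row 13 [1101]: (1 AND ((1 XOR 0) XOR (0 OR 1))) -> 0
  row 14 [1110]: (0 AND ((0 XOR 1) XOR (1 OR 0))) -> 0
  row 15 [1111]: (1 AND ((1 XOR 1) XOR (1 OR 1))) -> 1
Full result column, 4 rows per line (P1,P2 fixed per line; P3,P4 runs 00..11 left to right):
  rows 0-3 [P1,P2=00]: 0001  = hex 1
  rows 4-7 [P1,P2=01]: 0001  = hex 1
  rows 8-11 [P1,P2=10]: 0001  = hex 1
  rows 12-15 [P1,P2=11]: 0001  = hex 1
Output column (row 0 .. row 15) = 0001000100010001
Output column grouped in 4s = 0001 0001 0001 0001 = 0x1111
Convert to decimal digit by digit (value = value*16 + digit):
  1 -> 1
  1*16 + 1 = 17
  17*16 + 1 = 273
  273*16 + 1 = 4369
Decimal = 4369

4369


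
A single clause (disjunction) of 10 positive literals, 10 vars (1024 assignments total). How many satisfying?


Step 1: Total=2^10=1024
Step 2: Unsat when all 10 false: 2^0=1
Step 3: Sat=1024-1=1023

1023


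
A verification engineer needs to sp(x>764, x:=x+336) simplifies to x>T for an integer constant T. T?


Formula: sp(P, x:=E) = exists old_x. (x = E[old_x/x]) AND P[old_x/x] (old_x is the value of x before the assignment; eliminate old_x by solving x = E[old_x/x] for old_x)
Step 1: Precondition P: x>764, i.e. old_x > 764
Step 2: Assignment gives x = old_x + 336, so old_x = x - 336
Step 3: Substitute into P: x - 336 > 764
Step 4: Simplify: x > 764+336 = 1100

1100


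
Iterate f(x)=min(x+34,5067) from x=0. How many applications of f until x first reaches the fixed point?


Step 1: x=0, cap=5067, increment=34
Step 2: x grows by 34 each step until capped at 5067; fixed point is x=5067
Step 3: iterations = ceil(5067/34) = 150

150


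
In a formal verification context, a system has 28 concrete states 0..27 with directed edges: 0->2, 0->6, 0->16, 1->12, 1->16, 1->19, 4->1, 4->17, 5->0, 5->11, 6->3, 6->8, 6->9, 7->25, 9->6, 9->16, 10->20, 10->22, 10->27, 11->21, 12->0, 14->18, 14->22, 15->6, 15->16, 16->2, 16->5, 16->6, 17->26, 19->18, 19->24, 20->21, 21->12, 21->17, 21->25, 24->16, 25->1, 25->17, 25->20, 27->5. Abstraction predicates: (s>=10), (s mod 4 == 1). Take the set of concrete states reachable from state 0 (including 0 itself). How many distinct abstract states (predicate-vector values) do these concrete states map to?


BFS from 0:
Concrete reachable: {0, 1, 2, 3, 5, 6, 8, 9, 11, 12, 16, 17, 18, 19, 20, 21, 24, 25, 26}
Abstract via predicates (s>=10), (s mod 4 == 1):
  (0,0) <- {0, 2, 3, 6, 8}
  (0,1) <- {1, 5, 9}
  (1,0) <- {11, 12, 16, 18, 19, 20, 24, 26}
  (1,1) <- {17, 21, 25}
Distinct abstract states = 4

4


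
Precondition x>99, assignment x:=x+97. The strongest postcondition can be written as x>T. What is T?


Formula: sp(P, x:=E) = exists old_x. (x = E[old_x/x]) AND P[old_x/x] (old_x is the value of x before the assignment; eliminate old_x by solving x = E[old_x/x] for old_x)
Step 1: Precondition P: x>99, i.e. old_x > 99
Step 2: Assignment gives x = old_x + 97, so old_x = x - 97
Step 3: Substitute into P: x - 97 > 99
Step 4: Simplify: x > 99+97 = 196

196


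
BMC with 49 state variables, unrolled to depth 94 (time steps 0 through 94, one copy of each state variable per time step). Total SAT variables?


BMC unrolls to depth k, creating one copy of each state var for steps 0..k.
Step count = 94 + 1 = 95 (steps 0 through 94)
Vars per step = 49
Total = 49 * 95 = 4655

4655


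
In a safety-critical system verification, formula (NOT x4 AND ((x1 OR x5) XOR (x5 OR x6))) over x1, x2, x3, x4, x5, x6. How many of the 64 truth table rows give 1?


Formula: (NOT x4 AND ((x1 OR x5) XOR (x5 OR x6))) over 6 vars (64 rows)
Evaluate each row (x1, x2, x3, x4, x5, x6 as bits, MSB first):
  row 0 [000000]: (NOT 0 AND ((0 OR 0) XOR (0 OR 0))) -> 0
  row 1 [000001]: (NOT 0 AND ((0 OR 0) XOR (0 OR 1))) -> 1
  row 2 [000010]: (NOT 0 AND ((0 OR 1) XOR (1 OR 0))) -> 0
  row 3 [000011]: (NOT 0 AND ((0 OR 1) XOR (1 OR 1))) -> 0
  row 4 [000100]: (NOT 1 AND ((0 OR 0) XOR (0 OR 0))) -> 0
  (every remaining row is evaluated the same way; all 64 results are listed next)
Full result column, 8 rows per line (x1,x2,x3 fixed per line; x4,x5,x6 runs 000..111 left to right):
  rows 0-7 [x1,x2,x3=000]: 01000000  (ones: 1)
  rows 8-15 [x1,x2,x3=001]: 01000000  (ones: 1)
  rows 16-23 [x1,x2,x3=010]: 01000000  (ones: 1)
  rows 24-31 [x1,x2,x3=011]: 01000000  (ones: 1)
  rows 32-39 [x1,x2,x3=100]: 10000000  (ones: 1)
  rows 40-47 [x1,x2,x3=101]: 10000000  (ones: 1)
  rows 48-55 [x1,x2,x3=110]: 10000000  (ones: 1)
  rows 56-63 [x1,x2,x3=111]: 10000000  (ones: 1)
Count of 1-rows = 1+1+1+1+1+1+1+1 = 8

8


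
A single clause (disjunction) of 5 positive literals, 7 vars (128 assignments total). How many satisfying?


Step 1: Total=2^7=128
Step 2: Unsat when all 5 false: 2^2=4
Step 3: Sat=128-4=124

124


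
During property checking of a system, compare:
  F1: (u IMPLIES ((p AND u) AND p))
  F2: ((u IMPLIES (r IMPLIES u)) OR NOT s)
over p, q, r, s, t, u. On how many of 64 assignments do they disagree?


F1 = (u IMPLIES ((p AND u) AND p))
F2 = ((u IMPLIES (r IMPLIES u)) OR NOT s)
Evaluate both on each of 64 rows (bits = p,q,r,s,t,u):
  row 0 [000000]: F1=1 F2=1 -> 0
  row 1 [000001]: F1=0 F2=1 (differ) -> 1
  row 2 [000010]: F1=1 F2=1 -> 0
  row 3 [000011]: F1=0 F2=1 (differ) -> 1
  row 4 [000100]: F1=1 F2=1 -> 0
  (every remaining row is evaluated the same way; all 64 results are listed next)
Full result column, 8 rows per line (p,q,r fixed per line; s,t,u runs 000..111 left to right):
  rows 0-7 [p,q,r=000]: 01010101  (ones: 4)
  rows 8-15 [p,q,r=001]: 01010101  (ones: 4)
  rows 16-23 [p,q,r=010]: 01010101  (ones: 4)
  rows 24-31 [p,q,r=011]: 01010101  (ones: 4)
  rows 32-39 [p,q,r=100]: 00000000  (ones: 0)
  rows 40-47 [p,q,r=101]: 00000000  (ones: 0)
  rows 48-55 [p,q,r=110]: 00000000  (ones: 0)
  rows 56-63 [p,q,r=111]: 00000000  (ones: 0)
Disagreements = 4+4+4+4+0+0+0+0 = 16

16


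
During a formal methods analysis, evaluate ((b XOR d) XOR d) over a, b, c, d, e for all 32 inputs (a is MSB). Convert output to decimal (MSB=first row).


Formula: ((b XOR d) XOR d) over a, b, c, d, e (32 rows)
Evaluate each row (bits = a,b,c,d,e, MSB first):
  row 0 [00000]: ((0 XOR 0) XOR 0) -> 0
  row 1 [00001]: ((0 XOR 0) XOR 0) -> 0
  row 2 [00010]: ((0 XOR 1) XOR 1) -> 0
  row 3 [00011]: ((0 XOR 1) XOR 1) -> 0
  row 4 [00100]: ((0 XOR 0) XOR 0) -> 0
  row 5 [00101]: ((0 XOR 0) XOR 0) -> 0
  row 6 [00110]: ((0 XOR 1) XOR 1) -> 0
  row 7 [00111]: ((0 XOR 1) XOR 1) -> 0
  row 8 [01000]: ((1 XOR 0) XOR 0) -> 1
  row 9 [01001]: ((1 XOR 0) XOR 0) -> 1
  row 10 [01010]: ((1 XOR 1) XOR 1) -> 1
  row 11 [01011]: ((1 XOR 1) XOR 1) -> 1
  row 12 [01100]: ((1 XOR 0) XOR 0) -> 1
  row 13 [01101]: ((1 XOR 0) XOR 0) -> 1
  row 14 [01110]: ((1 XOR 1) XOR 1) -> 1
  row 15 [01111]: ((1 XOR 1) XOR 1) -> 1
  row 16 [10000]: ((0 XOR 0) XOR 0) -> 0
  row 17 [10001]: ((0 XOR 0) XOR 0) -> 0
  row 18 [10010]: ((0 XOR 1) XOR 1) -> 0
  row 19 [10011]: ((0 XOR 1) XOR 1) -> 0
  row 20 [10100]: ((0 XOR 0) XOR 0) -> 0
  row 21 [10101]: ((0 XOR 0) XOR 0) -> 0
  row 22 [10110]: ((0 XOR 1) XOR 1) -> 0
  row 23 [10111]: ((0 XOR 1) XOR 1) -> 0
  row 24 [11000]: ((1 XOR 0) XOR 0) -> 1
  row 25 [11001]: ((1 XOR 0) XOR 0) -> 1
  row 26 [11010]: ((1 XOR 1) XOR 1) -> 1
  row 27 [11011]: ((1 XOR 1) XOR 1) -> 1
  row 28 [11100]: ((1 XOR 0) XOR 0) -> 1
  row 29 [11101]: ((1 XOR 0) XOR 0) -> 1
  row 30 [11110]: ((1 XOR 1) XOR 1) -> 1
  row 31 [11111]: ((1 XOR 1) XOR 1) -> 1
Full result column, 4 rows per line (a,b,c fixed per line; d,e runs 00..11 left to right):
  rows 0-3 [a,b,c=000]: 0000  = hex 0
  rows 4-7 [a,b,c=001]: 0000  = hex 0
  rows 8-11 [a,b,c=010]: 1111  = hex F
  rows 12-15 [a,b,c=011]: 1111  = hex F
  rows 16-19 [a,b,c=100]: 0000  = hex 0
  rows 20-23 [a,b,c=101]: 0000  = hex 0
  rows 24-27 [a,b,c=110]: 1111  = hex F
  rows 28-31 [a,b,c=111]: 1111  = hex F
Output column (row 0 .. row 31) = 00000000111111110000000011111111
Output column grouped in 4s = 0000 0000 1111 1111 0000 0000 1111 1111 = 0x00FF00FF
Convert to decimal digit by digit (value = value*16 + digit):
  0 -> 0
  0*16 + 0 = 0
  0*16 + 15 (F) = 15
  15*16 + 15 (F) = 255
  255*16 + 0 = 4080
  4080*16 + 0 = 65280
  65280*16 + 15 (F) = 1044495
  1044495*16 + 15 (F) = 16711935
Decimal = 16711935

16711935


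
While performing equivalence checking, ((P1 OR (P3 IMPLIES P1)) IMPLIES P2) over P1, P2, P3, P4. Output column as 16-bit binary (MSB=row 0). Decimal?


Formula: ((P1 OR (P3 IMPLIES P1)) IMPLIES P2) over P1, P2, P3, P4 (16 rows)
Evaluate each row (bits = P1,P2,P3,P4, MSB first):
  row 0 [0000]: ((0 OR (0 IMPLIES 0)) IMPLIES 0) -> 0
  row 1 [0001]: ((0 OR (0 IMPLIES 0)) IMPLIES 0) -> 0
  row 2 [0010]: ((0 OR (1 IMPLIES 0)) IMPLIES 0) -> 1
  row 3 [0011]: ((0 OR (1 IMPLIES 0)) IMPLIES 0) -> 1
  row 4 [0100]: ((0 OR (0 IMPLIES 0)) IMPLIES 1) -> 1
  row 5 [0101]: ((0 OR (0 IMPLIES 0)) IMPLIES 1) -> 1
  row 6 [0110]: ((0 OR (1 IMPLIES 0)) IMPLIES 1) -> 1
  row 7 [0111]: ((0 OR (1 IMPLIES 0)) IMPLIES 1) -> 1
  row 8 [1000]: ((1 OR (0 IMPLIES 1)) IMPLIES 0) -> 0
  row 9 [1001]: ((1 OR (0 IMPLIES 1)) IMPLIES 0) -> 0
  row 10 [1010]: ((1 OR (1 IMPLIES 1)) IMPLIES 0) -> 0
  row 11 [1011]: ((1 OR (1 IMPLIES 1)) IMPLIES 0) -> 0
  row 12 [1100]: ((1 OR (0 IMPLIES 1)) IMPLIES 1) -> 1
  row 13 [1101]: ((1 OR (0 IMPLIES 1)) IMPLIES 1) -> 1
  row 14 [1110]: ((1 OR (1 IMPLIES 1)) IMPLIES 1) -> 1
  row 15 [1111]: ((1 OR (1 IMPLIES 1)) IMPLIES 1) -> 1
Full result column, 4 rows per line (P1,P2 fixed per line; P3,P4 runs 00..11 left to right):
  rows 0-3 [P1,P2=00]: 0011  = hex 3
  rows 4-7 [P1,P2=01]: 1111  = hex F
  rows 8-11 [P1,P2=10]: 0000  = hex 0
  rows 12-15 [P1,P2=11]: 1111  = hex F
Output column (row 0 .. row 15) = 0011111100001111
Output column grouped in 4s = 0011 1111 0000 1111 = 0x3F0F
Convert to decimal digit by digit (value = value*16 + digit):
  3 -> 3
  3*16 + 15 (F) = 63
  63*16 + 0 = 1008
  1008*16 + 15 (F) = 16143
Decimal = 16143

16143


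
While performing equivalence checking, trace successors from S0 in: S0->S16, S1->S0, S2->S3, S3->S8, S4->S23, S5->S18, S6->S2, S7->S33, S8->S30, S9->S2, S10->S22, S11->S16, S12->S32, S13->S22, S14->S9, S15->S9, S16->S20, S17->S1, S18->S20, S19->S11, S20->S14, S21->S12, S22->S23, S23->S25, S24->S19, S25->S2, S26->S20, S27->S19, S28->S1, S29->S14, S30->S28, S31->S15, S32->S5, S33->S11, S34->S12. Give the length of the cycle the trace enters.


Trace from S0 until a state repeats:
  S0 -> S16 -> S20 -> S14 -> S9 -> S2 -> S3 -> S8 -> S30 -> S28 -> S1 -> S0
S0 first seen at step 0, revisited at step 11.
Cycle length = 11 - 0 = 11

11


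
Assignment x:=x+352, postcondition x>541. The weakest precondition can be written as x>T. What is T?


Formula: wp(x:=E, P) = P[E/x] (substitute E for x in postcondition)
Step 1: Postcondition: x>541
Step 2: Substitute x+352 for x: x+352>541
Step 3: Solve for x: x > 541-352 = 189

189


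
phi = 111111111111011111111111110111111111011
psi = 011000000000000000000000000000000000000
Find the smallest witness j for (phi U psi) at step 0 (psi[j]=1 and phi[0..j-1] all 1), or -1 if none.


(phi U psi) at 0: need smallest j with psi[j]=1 and phi[i]=1 for all i in [0,j).
Scan from step 0:
  step 0: phi=1, psi=0 -> continue
  step 1: psi=1 and phi held for [0,1) -> witness found
Witness step = 1

1


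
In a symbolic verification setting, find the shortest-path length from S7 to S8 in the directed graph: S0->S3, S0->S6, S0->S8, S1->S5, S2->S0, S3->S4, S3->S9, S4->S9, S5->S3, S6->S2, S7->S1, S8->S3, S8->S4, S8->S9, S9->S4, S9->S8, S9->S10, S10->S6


BFS layer-by-layer from S7:
  dist 0: {S7}
  dist 1: {S1}
  dist 2: {S5}
  dist 3: {S3}
  dist 4: {S4, S9}
  dist 5: {S8, S10}
  -> S8 reached at distance 5
Shortest path length = 5

5


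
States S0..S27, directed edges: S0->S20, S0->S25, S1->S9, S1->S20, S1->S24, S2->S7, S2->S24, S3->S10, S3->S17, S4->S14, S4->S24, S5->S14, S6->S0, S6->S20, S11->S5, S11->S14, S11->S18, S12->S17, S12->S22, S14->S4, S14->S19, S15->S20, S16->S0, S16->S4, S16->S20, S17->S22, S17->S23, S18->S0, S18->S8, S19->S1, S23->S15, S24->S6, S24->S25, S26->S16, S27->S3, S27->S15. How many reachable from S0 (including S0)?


BFS from S0:
  layer 0: {S0}
  layer 1: {S20, S25}
Reachable set: {S0, S20, S25}
Count = 3

3
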